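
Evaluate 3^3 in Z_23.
3^{3} = 27 ≡ 4 mod 23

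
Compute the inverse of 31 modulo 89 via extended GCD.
Extended GCD: 31(23) + 89(-8) = 1. So 31^(-1) ≡ 23 (mod 89). Verify: 31 × 23 = 713 ≡ 1 (mod 89)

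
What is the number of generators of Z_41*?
Number of primitive roots mod 41 = φ(p-1) = φ(40) = 16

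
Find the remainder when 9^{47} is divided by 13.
By Fermat: 9^{12} ≡ 1 mod 13. 47 = 3×12 + 11. So 9^{47} ≡ 9^{11} ≡ 3 mod 13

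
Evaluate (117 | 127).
(117/127) = 117^{63} mod 127 = 1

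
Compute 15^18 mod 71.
By repeated squaring mod 71: 15^{1}≡15, 15^{2}≡12, 15^{4}≡2, 15^{8}≡4, 15^{16}≡16. Then 15^{18} = 15^{16+2} ≡ 16 × 12 ≡ 50 mod 71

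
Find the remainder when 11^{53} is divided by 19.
By Fermat: 11^{18} ≡ 1 (mod 19). 53 = 2×18 + 17. So 11^{53} ≡ 11^{17} ≡ 7 (mod 19)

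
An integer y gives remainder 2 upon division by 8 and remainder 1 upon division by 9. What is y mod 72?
M = 8 × 9 = 72. M₁ = 9, y₁ ≡ 1 mod 8. M₂ = 8, y₂ ≡ 8 mod 9. y = 2×9×1 + 1×8×8 ≡ 10 mod 72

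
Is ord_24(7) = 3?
Powers of 7 mod 24: 7^1≡7, 7^2≡1. Already 7^2≡1, so the order is 2 < 3. No, the actual order is 2.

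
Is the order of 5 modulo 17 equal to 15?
Powers of 5 mod 17: 5^1≡5, 5^2≡8, 5^3≡6, 5^4≡13, 5^5≡14, 5^6≡2, 5^7≡10, 5^8≡16, 5^9≡12, 5^10≡9, 5^11≡11, 5^12≡4, 5^13≡3, 5^14≡15, 5^15≡7, 5^16≡1. 5^15≡7≢1, so ord ≠ 15. No, the actual order is 16.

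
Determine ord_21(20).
Powers of 20 mod 21: 20^1≡20, 20^2≡1. Order = 2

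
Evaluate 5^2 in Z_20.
5^{2} = 25 ≡ 5 (mod 20)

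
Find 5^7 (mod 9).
By repeated squaring (mod 9): 5^{1}≡5, 5^{2}≡7, 5^{4}≡4. Then 5^{7} = 5^{4+2+1} ≡ 4 × 7 × 5 ≡ 5 (mod 9)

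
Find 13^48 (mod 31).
Using Fermat: 13^{30} ≡ 1 (mod 31). 48 ≡ 18 (mod 30). So 13^{48} ≡ 13^{18} ≡ 4 (mod 31)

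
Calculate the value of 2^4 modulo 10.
2^{4} = 16 ≡ 6 (mod 10)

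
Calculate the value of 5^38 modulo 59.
By repeated squaring (mod 59): 5^{1}≡5, 5^{2}≡25, 5^{4}≡35, 5^{8}≡45, 5^{16}≡19, 5^{32}≡7. Then 5^{38} = 5^{32+4+2} ≡ 7 × 35 × 25 ≡ 48 (mod 59)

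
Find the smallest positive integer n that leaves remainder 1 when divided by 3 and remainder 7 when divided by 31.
M = 3 × 31 = 93. M₁ = 31, y₁ ≡ 1 mod 3. M₂ = 3, y₂ ≡ 21 mod 31. n = 1×31×1 + 7×3×21 ≡ 7 mod 93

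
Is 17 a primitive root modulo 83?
17^{41} ≡ 1 mod 83 and 41 < 82, so ord_83(17) = 41 ≠ 82 and 17 is not a primitive root.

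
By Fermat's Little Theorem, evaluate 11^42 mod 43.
By Fermat's Little Theorem, 11^{42} ≡ 1 mod 43 since 43 is prime and gcd(11, 43) = 1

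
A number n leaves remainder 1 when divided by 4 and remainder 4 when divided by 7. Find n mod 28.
M = 4 × 7 = 28. M₁ = 7, y₁ ≡ 3 mod 4. M₂ = 4, y₂ ≡ 2 mod 7. n = 1×7×3 + 4×4×2 ≡ 25 mod 28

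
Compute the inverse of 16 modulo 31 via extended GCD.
Extended GCD: 16(2) + 31(-1) = 1. So 16^(-1) ≡ 2 (mod 31). Verify: 16 × 2 = 32 ≡ 1 (mod 31)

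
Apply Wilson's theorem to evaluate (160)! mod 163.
(162)! = (160)! × (161) × (162) ≡ -1 (mod 163). So (160)! ≡ -1 × [(162)(161)]^(-1) ≡ 81 (mod 163)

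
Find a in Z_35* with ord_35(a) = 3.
11 has order 3 mod 35 since 11^{3} ≡ 1 (mod 35) and no smaller power works.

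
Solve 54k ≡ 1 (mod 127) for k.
Since 127 is prime, by Fermat 54^(-1) ≡ 54^{125} ≡ 40 (mod 127). Verify: 54 × 40 = 2160 ≡ 1 (mod 127)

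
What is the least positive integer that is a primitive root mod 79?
g = 3. Powers: [3, 9, 27, 2, 6, 18, 54, ...] generates all 78 non-zero residues.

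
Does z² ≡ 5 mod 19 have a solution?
By Euler's criterion: 5^{9} ≡ 1 mod 19. Since this equals 1, 5 is a QR.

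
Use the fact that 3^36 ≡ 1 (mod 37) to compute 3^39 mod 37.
By Fermat: 3^{36} ≡ 1 (mod 37). So 3^{39} = 3^{36} · 3^{3} ≡ 3^{3} ≡ 27 (mod 37)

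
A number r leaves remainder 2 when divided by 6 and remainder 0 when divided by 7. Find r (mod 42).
M = 6 × 7 = 42. M₁ = 7, y₁ ≡ 1 (mod 6). M₂ = 6, y₂ ≡ 6 (mod 7). r = 2×7×1 + 0×6×6 ≡ 14 (mod 42)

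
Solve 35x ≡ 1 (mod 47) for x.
Since 47 is prime, by Fermat 35^(-1) ≡ 35^{45} ≡ 43 (mod 47). Verify: 35 × 43 = 1505 ≡ 1 (mod 47)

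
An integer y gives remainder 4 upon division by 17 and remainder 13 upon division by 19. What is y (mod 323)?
M = 17 × 19 = 323. M₁ = 19, y₁ ≡ 9 (mod 17). M₂ = 17, y₂ ≡ 9 (mod 19). y = 4×19×9 + 13×17×9 ≡ 89 (mod 323)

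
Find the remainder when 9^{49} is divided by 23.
By Fermat: 9^{22} ≡ 1 (mod 23). 49 = 2×22 + 5. So 9^{49} ≡ 9^{5} ≡ 8 (mod 23)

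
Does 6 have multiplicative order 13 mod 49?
Powers of 6 mod 49: 6^1≡6, 6^2≡36, 6^3≡20, 6^4≡22, 6^5≡34, 6^6≡8, 6^7≡48, 6^8≡43, 6^9≡13, 6^10≡29, 6^11≡27, 6^12≡15, 6^13≡41, 6^14≡1. 6^13≡41≢1, so ord ≠ 13. No, the actual order is 14.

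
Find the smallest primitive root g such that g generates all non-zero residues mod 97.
g = 5. For each prime q|96: 5^{48}≡96, 5^{32}≡35, none ≡ 1, so ord_97(5) = 96 and 5 is a primitive root.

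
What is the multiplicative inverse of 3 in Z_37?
Since 37 is prime, by Fermat 3^(-1) ≡ 3^{35} ≡ 25 (mod 37). Verify: 3 × 25 = 75 ≡ 1 (mod 37)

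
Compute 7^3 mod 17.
7^{3} = 343 ≡ 3 (mod 17)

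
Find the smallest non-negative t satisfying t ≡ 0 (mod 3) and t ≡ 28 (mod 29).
M = 3 × 29 = 87. M₁ = 29, y₁ ≡ 2 (mod 3). M₂ = 3, y₂ ≡ 10 (mod 29). t = 0×29×2 + 28×3×10 ≡ 57 (mod 87)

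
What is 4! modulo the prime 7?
(6)! = (4)! × (5) × (6) ≡ -1 mod 7. So (4)! ≡ -1 × [(6)(5)]^(-1) ≡ 3 mod 7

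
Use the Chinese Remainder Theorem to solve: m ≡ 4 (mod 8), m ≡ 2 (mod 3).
M = 8 × 3 = 24. M₁ = 3, y₁ ≡ 3 (mod 8). M₂ = 8, y₂ ≡ 2 (mod 3). m = 4×3×3 + 2×8×2 ≡ 20 (mod 24)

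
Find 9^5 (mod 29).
By repeated squaring (mod 29): 9^{1}≡9, 9^{2}≡23, 9^{4}≡7. Then 9^{5} = 9^{4+1} ≡ 7 × 9 ≡ 5 (mod 29)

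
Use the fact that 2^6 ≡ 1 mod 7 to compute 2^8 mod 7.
By Fermat: 2^{6} ≡ 1 mod 7. So 2^{8} = 2^{6} · 2^{2} ≡ 2^{2} ≡ 4 mod 7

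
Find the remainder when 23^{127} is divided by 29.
By Fermat: 23^{28} ≡ 1 (mod 29). 127 = 4×28 + 15. So 23^{127} ≡ 23^{15} ≡ 23 (mod 29)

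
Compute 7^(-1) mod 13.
Since 13 is prime, by Fermat 7^(-1) ≡ 7^{11} ≡ 2 mod 13. Verify: 7 × 2 = 14 ≡ 1 mod 13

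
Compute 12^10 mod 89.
By repeated squaring (mod 89): 12^{1}≡12, 12^{2}≡55, 12^{4}≡88, 12^{8}≡1. Then 12^{10} = 12^{8+2} ≡ 1 × 55 ≡ 55 (mod 89)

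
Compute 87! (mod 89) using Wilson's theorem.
(88)! = (87)! × (88) ≡ -1 (mod 89). So (87)! ≡ -1 × (88)^(-1) ≡ (-1)×(-1) = 1 (mod 89)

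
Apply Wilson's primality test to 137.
(136)! mod 137 = 136. Since 136 ≡ -1 mod 137, 137 is prime.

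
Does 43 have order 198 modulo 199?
43^{9} ≡ 1 (mod 199) and 9 < 198, so ord_199(43) = 9 ≠ 198 and 43 is not a primitive root.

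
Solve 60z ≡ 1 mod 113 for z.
Since 113 is prime, by Fermat 60^(-1) ≡ 60^{111} ≡ 81 mod 113. Verify: 60 × 81 = 4860 ≡ 1 mod 113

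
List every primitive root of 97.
There are φ(96) = 32 primitive roots mod 97: {5, 7, 10, 13, 14, 15, 17, 21, 23, 26, 29, 37, 38, 39, 40, 41, 56, 57, 58, 59, 60, 68, 71, 74, 76, 80, 82, 83, 84, 87, 90, 92}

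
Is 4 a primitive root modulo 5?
4^{2} ≡ 1 mod 5 and 2 < 4, so ord_5(4) = 2 ≠ 4 and 4 is not a primitive root.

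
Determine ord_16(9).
Powers of 9 mod 16: 9^1≡9, 9^2≡1. Order = 2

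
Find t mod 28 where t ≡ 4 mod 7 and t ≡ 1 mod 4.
M = 7 × 4 = 28. M₁ = 4, y₁ ≡ 2 mod 7. M₂ = 7, y₂ ≡ 3 mod 4. t = 4×4×2 + 1×7×3 ≡ 25 mod 28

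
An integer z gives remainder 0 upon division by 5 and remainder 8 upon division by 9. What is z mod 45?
M = 5 × 9 = 45. M₁ = 9, y₁ ≡ 4 mod 5. M₂ = 5, y₂ ≡ 2 mod 9. z = 0×9×4 + 8×5×2 ≡ 35 mod 45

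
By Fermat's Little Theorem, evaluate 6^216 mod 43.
By Fermat: 6^{42} ≡ 1 (mod 43). 216 ≡ 6 (mod 42). So 6^{216} ≡ 6^{6} ≡ 1 (mod 43)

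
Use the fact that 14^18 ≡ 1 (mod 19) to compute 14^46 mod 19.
By Fermat: 14^{18} ≡ 1 (mod 19). 46 = 2×18 + 10. So 14^{46} ≡ 14^{10} ≡ 5 (mod 19)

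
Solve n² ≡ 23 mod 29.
The square roots of 23 mod 29 are 20 and 9. Verify: 20² = 400 ≡ 23 mod 29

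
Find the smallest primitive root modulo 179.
g = 2. For each prime q|178: 2^{89}≡178, 2^{2}≡4, none ≡ 1, so ord_179(2) = 178 and 2 is a primitive root.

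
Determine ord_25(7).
Powers of 7 mod 25: 7^1≡7, 7^2≡24, 7^3≡18, 7^4≡1. ord_25(7) = 4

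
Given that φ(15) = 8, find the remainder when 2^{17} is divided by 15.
By Euler: 2^{8} ≡ 1 mod 15 since gcd(2, 15) = 1. 17 = 2×8 + 1. So 2^{17} ≡ 2^{1} ≡ 2 mod 15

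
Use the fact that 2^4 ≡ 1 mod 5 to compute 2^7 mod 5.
By Fermat: 2^{4} ≡ 1 mod 5. So 2^{7} = 2^{4} · 2^{3} ≡ 2^{3} ≡ 3 mod 5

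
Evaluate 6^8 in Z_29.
By repeated squaring mod 29: 6^{1}≡6, 6^{2}≡7, 6^{4}≡20, 6^{8}≡23. So 6^{8} ≡ 23 mod 29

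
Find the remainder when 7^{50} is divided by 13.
By Fermat: 7^{12} ≡ 1 (mod 13). 50 = 4×12 + 2. So 7^{50} ≡ 7^{2} ≡ 10 (mod 13)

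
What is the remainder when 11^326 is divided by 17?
Using Fermat: 11^{16} ≡ 1 (mod 17). 326 ≡ 6 (mod 16). So 11^{326} ≡ 11^{6} ≡ 8 (mod 17)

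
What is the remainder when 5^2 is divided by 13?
5^{2} = 25 ≡ 12 (mod 13)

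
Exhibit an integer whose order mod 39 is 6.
4 has order 6 mod 39 since 4^{6} ≡ 1 (mod 39) and no smaller power works.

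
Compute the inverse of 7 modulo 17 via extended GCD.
Extended GCD: 7(5) + 17(-2) = 1. So 7^(-1) ≡ 5 mod 17. Verify: 7 × 5 = 35 ≡ 1 mod 17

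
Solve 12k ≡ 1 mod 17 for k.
Since 17 is prime, by Fermat 12^(-1) ≡ 12^{15} ≡ 10 mod 17. Verify: 12 × 10 = 120 ≡ 1 mod 17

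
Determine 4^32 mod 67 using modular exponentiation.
By repeated squaring mod 67: 4^{1}≡4, 4^{2}≡16, 4^{4}≡55, 4^{8}≡10, 4^{16}≡33, 4^{32}≡17. So 4^{32} ≡ 17 mod 67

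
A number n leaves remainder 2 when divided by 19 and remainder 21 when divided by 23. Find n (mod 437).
M = 19 × 23 = 437. M₁ = 23, y₁ ≡ 5 (mod 19). M₂ = 19, y₂ ≡ 17 (mod 23). n = 2×23×5 + 21×19×17 ≡ 21 (mod 437)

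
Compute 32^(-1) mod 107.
Since 107 is prime, by Fermat 32^(-1) ≡ 32^{105} ≡ 97 mod 107. Verify: 32 × 97 = 3104 ≡ 1 mod 107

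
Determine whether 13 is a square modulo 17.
By Euler's criterion: 13^{8} ≡ 1 mod 17. Since this equals 1, 13 is a QR.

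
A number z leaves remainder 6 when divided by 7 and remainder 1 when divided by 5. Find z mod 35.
M = 7 × 5 = 35. M₁ = 5, y₁ ≡ 3 mod 7. M₂ = 7, y₂ ≡ 3 mod 5. z = 6×5×3 + 1×7×3 ≡ 6 mod 35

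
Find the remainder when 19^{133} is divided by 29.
By Fermat: 19^{28} ≡ 1 (mod 29). 133 = 4×28 + 21. So 19^{133} ≡ 19^{21} ≡ 17 (mod 29)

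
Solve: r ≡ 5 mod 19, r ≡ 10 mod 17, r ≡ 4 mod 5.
M = 19 × 17 × 5 = 1615. M₁ = 85, y₁ ≡ 17 mod 19. M₂ = 95, y₂ ≡ 12 mod 17. M₃ = 323, y₃ ≡ 2 mod 5. r = 5×85×17 + 10×95×12 + 4×323×2 ≡ 214 mod 1615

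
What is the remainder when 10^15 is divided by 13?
Using Fermat: 10^{12} ≡ 1 (mod 13). 15 ≡ 3 (mod 12). So 10^{15} ≡ 10^{3} ≡ 12 (mod 13)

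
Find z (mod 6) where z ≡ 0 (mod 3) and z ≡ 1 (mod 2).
M = 3 × 2 = 6. M₁ = 2, y₁ ≡ 2 (mod 3). M₂ = 3, y₂ ≡ 1 (mod 2). z = 0×2×2 + 1×3×1 ≡ 3 (mod 6)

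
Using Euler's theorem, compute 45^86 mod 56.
By Euler: 45^{24} ≡ 1 (mod 56) since gcd(45, 56) = 1. 86 = 3×24 + 14. So 45^{86} ≡ 45^{14} ≡ 9 (mod 56)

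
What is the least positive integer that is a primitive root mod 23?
g = 5. Powers: [5, 2, 10, 4, 20, 8, 17, 16, 11, ...] generates all 22 non-zero residues.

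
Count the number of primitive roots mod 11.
There are φ(11-1) = φ(10) = 4 primitive roots modulo 11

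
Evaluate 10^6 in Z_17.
By repeated squaring (mod 17): 10^{1}≡10, 10^{2}≡15, 10^{4}≡4. Then 10^{6} = 10^{4+2} ≡ 4 × 15 ≡ 9 (mod 17)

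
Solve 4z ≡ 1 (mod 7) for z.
Since 7 is prime, by Fermat 4^(-1) ≡ 4^{5} ≡ 2 (mod 7). Verify: 4 × 2 = 8 ≡ 1 (mod 7)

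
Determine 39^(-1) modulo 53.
Since 53 is prime, by Fermat 39^(-1) ≡ 39^{51} ≡ 34 (mod 53). Verify: 39 × 34 = 1326 ≡ 1 (mod 53)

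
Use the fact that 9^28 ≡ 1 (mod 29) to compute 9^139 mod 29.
By Fermat: 9^{28} ≡ 1 (mod 29). 139 = 4×28 + 27. So 9^{139} ≡ 9^{27} ≡ 13 (mod 29)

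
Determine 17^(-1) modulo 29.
Since 29 is prime, by Fermat 17^(-1) ≡ 17^{27} ≡ 12 (mod 29). Verify: 17 × 12 = 204 ≡ 1 (mod 29)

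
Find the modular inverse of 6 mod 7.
Since 7 is prime, by Fermat 6^(-1) ≡ 6^{5} ≡ 6 mod 7. Verify: 6 × 6 = 36 ≡ 1 mod 7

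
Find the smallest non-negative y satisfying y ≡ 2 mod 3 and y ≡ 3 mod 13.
M = 3 × 13 = 39. M₁ = 13, y₁ ≡ 1 mod 3. M₂ = 3, y₂ ≡ 9 mod 13. y = 2×13×1 + 3×3×9 ≡ 29 mod 39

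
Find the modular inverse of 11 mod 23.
Since 23 is prime, by Fermat 11^(-1) ≡ 11^{21} ≡ 21 mod 23. Verify: 11 × 21 = 231 ≡ 1 mod 23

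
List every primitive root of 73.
There are φ(72) = 24 primitive roots mod 73: {5, 11, 13, 14, 15, 20, 26, 28, 29, 31, 33, 34, 39, 40, 42, 44, 45, 47, 53, 58, 59, 60, 62, 68}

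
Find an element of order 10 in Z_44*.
3 has order 10 mod 44 since 3^{10} ≡ 1 mod 44 and no smaller power works.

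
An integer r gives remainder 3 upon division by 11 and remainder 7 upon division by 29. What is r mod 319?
M = 11 × 29 = 319. M₁ = 29, y₁ ≡ 8 mod 11. M₂ = 11, y₂ ≡ 8 mod 29. r = 3×29×8 + 7×11×8 ≡ 36 mod 319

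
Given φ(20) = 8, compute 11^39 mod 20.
By Euler: 11^{8} ≡ 1 mod 20 since gcd(11, 20) = 1. 39 = 4×8 + 7. So 11^{39} ≡ 11^{7} ≡ 11 mod 20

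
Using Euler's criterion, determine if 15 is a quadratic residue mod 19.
By Euler's criterion: 15^{9} ≡ 18 (mod 19). Since this equals -1 (≡ 18), 15 is not a QR.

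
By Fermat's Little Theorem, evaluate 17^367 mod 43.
By Fermat: 17^{42} ≡ 1 (mod 43). 367 ≡ 31 (mod 42). So 17^{367} ≡ 17^{31} ≡ 9 (mod 43)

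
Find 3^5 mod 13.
By repeated squaring mod 13: 3^{1}≡3, 3^{2}≡9, 3^{4}≡3. Then 3^{5} = 3^{4+1} ≡ 3 × 3 ≡ 9 mod 13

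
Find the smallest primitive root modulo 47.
g = 5. For each prime q|46: 5^{23}≡46, 5^{2}≡25, none ≡ 1, so ord_47(5) = 46 and 5 is a primitive root.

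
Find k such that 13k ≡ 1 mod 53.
Since 53 is prime, by Fermat 13^(-1) ≡ 13^{51} ≡ 49 mod 53. Verify: 13 × 49 = 637 ≡ 1 mod 53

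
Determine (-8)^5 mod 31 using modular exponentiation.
By repeated squaring (mod 31): (-8)^{1}≡23, (-8)^{2}≡2, (-8)^{4}≡4. Then (-8)^{5} = (-8)^{4+1} ≡ 4 × 23 ≡ 30 (mod 31)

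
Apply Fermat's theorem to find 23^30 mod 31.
By Fermat's Little Theorem, 23^{30} ≡ 1 mod 31 since 31 is prime and gcd(23, 31) = 1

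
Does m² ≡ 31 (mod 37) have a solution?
By Euler's criterion: 31^{18} ≡ 36 (mod 37). Since this equals -1 (≡ 36), 31 is not a QR.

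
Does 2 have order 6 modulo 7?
2^{3} ≡ 1 (mod 7) and 3 < 6, so ord_7(2) = 3 ≠ 6 and 2 is not a primitive root.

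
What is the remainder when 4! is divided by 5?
By Wilson's theorem, (4)! ≡ -1 ≡ 4 mod 5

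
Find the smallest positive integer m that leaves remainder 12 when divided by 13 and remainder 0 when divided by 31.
M = 13 × 31 = 403. M₁ = 31, y₁ ≡ 8 mod 13. M₂ = 13, y₂ ≡ 12 mod 31. m = 12×31×8 + 0×13×12 ≡ 155 mod 403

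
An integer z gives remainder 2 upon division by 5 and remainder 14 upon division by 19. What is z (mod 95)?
M = 5 × 19 = 95. M₁ = 19, y₁ ≡ 4 (mod 5). M₂ = 5, y₂ ≡ 4 (mod 19). z = 2×19×4 + 14×5×4 ≡ 52 (mod 95)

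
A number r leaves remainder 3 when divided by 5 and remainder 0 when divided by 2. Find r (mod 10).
M = 5 × 2 = 10. M₁ = 2, y₁ ≡ 3 (mod 5). M₂ = 5, y₂ ≡ 1 (mod 2). r = 3×2×3 + 0×5×1 ≡ 8 (mod 10)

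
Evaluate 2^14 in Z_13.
Using Fermat: 2^{12} ≡ 1 mod 13. 14 ≡ 2 mod 12. So 2^{14} ≡ 2^{2} ≡ 4 mod 13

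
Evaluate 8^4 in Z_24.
8^{4} = 4096 ≡ 16 (mod 24)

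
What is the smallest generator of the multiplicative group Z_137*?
g = 3. For each prime q|136: 3^{68}≡136, 3^{8}≡122, none ≡ 1, so ord_137(3) = 136 and 3 is a primitive root.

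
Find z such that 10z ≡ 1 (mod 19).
Since 19 is prime, by Fermat 10^(-1) ≡ 10^{17} ≡ 2 (mod 19). Verify: 10 × 2 = 20 ≡ 1 (mod 19)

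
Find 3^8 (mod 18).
By repeated squaring (mod 18): 3^{1}≡3, 3^{2}≡9, 3^{4}≡9, 3^{8}≡9. So 3^{8} ≡ 9 (mod 18)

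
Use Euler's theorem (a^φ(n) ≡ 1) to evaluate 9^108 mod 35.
By Euler: 9^{24} ≡ 1 (mod 35) since gcd(9, 35) = 1. 108 = 4×24 + 12. So 9^{108} ≡ 9^{12} ≡ 1 (mod 35)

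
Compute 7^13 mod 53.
By repeated squaring (mod 53): 7^{1}≡7, 7^{2}≡49, 7^{4}≡16, 7^{8}≡44. Then 7^{13} = 7^{8+4+1} ≡ 44 × 16 × 7 ≡ 52 (mod 53)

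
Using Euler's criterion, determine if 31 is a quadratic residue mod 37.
By Euler's criterion: 31^{18} ≡ 36 (mod 37). Since this equals -1 (≡ 36), 31 is not a QR.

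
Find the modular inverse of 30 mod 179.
Since 179 is prime, by Fermat 30^(-1) ≡ 30^{177} ≡ 6 (mod 179). Verify: 30 × 6 = 180 ≡ 1 (mod 179)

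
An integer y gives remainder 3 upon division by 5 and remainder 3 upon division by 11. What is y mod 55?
M = 5 × 11 = 55. M₁ = 11, y₁ ≡ 1 mod 5. M₂ = 5, y₂ ≡ 9 mod 11. y = 3×11×1 + 3×5×9 ≡ 3 mod 55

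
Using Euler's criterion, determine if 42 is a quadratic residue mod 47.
By Euler's criterion: 42^{23} ≡ 1 (mod 47). Since this equals 1, 42 is a QR.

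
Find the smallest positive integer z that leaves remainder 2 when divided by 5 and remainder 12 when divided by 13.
M = 5 × 13 = 65. M₁ = 13, y₁ ≡ 2 (mod 5). M₂ = 5, y₂ ≡ 8 (mod 13). z = 2×13×2 + 12×5×8 ≡ 12 (mod 65)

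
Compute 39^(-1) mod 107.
Since 107 is prime, by Fermat 39^(-1) ≡ 39^{105} ≡ 11 mod 107. Verify: 39 × 11 = 429 ≡ 1 mod 107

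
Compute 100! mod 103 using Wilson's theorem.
(102)! = (100)! × (101) × (102) ≡ -1 mod 103. So (100)! ≡ -1 × [(102)(101)]^(-1) ≡ 51 mod 103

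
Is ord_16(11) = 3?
Powers of 11 mod 16: 11^1≡11, 11^2≡9, 11^3≡3, 11^4≡1. 11^3≡3≢1, so ord ≠ 3. No, the actual order is 4.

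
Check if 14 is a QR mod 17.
By Euler's criterion: 14^{8} ≡ 16 mod 17. Since this equals -1 (≡ 16), 14 is not a QR.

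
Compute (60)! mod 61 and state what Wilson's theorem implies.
(60)! mod 61 = 60. Since this equals -1 (mod 61), Wilson confirms 61 is prime.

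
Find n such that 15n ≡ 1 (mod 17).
Since 17 is prime, by Fermat 15^(-1) ≡ 15^{15} ≡ 8 (mod 17). Verify: 15 × 8 = 120 ≡ 1 (mod 17)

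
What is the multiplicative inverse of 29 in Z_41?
Since 41 is prime, by Fermat 29^(-1) ≡ 29^{39} ≡ 17 mod 41. Verify: 29 × 17 = 493 ≡ 1 mod 41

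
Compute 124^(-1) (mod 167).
Since 167 is prime, by Fermat 124^(-1) ≡ 124^{165} ≡ 66 (mod 167). Verify: 124 × 66 = 8184 ≡ 1 (mod 167)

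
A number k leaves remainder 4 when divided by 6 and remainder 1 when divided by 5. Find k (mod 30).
M = 6 × 5 = 30. M₁ = 5, y₁ ≡ 5 (mod 6). M₂ = 6, y₂ ≡ 1 (mod 5). k = 4×5×5 + 1×6×1 ≡ 16 (mod 30)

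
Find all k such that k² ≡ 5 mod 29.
The square roots of 5 mod 29 are 18 and 11. Verify: 18² = 324 ≡ 5 mod 29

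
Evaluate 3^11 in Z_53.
By repeated squaring mod 53: 3^{1}≡3, 3^{2}≡9, 3^{4}≡28, 3^{8}≡42. Then 3^{11} = 3^{8+2+1} ≡ 42 × 9 × 3 ≡ 21 mod 53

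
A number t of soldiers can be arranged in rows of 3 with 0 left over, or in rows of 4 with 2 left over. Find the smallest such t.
M = 3 × 4 = 12. M₁ = 4, y₁ ≡ 1 mod 3. M₂ = 3, y₂ ≡ 3 mod 4. t = 0×4×1 + 2×3×3 ≡ 6 mod 12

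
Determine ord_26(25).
Powers of 25 mod 26: 25^1≡25, 25^2≡1. ord_26(25) = 2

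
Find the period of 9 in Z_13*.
Powers of 9 mod 13: 9^1≡9, 9^2≡3, 9^3≡1. ord_13(9) = 3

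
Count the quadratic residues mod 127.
For prime 127, there are (p-1)/2 = (127-1)/2 = 63 quadratic residues (excluding 0).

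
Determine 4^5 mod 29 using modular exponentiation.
By repeated squaring (mod 29): 4^{1}≡4, 4^{2}≡16, 4^{4}≡24. Then 4^{5} = 4^{4+1} ≡ 24 × 4 ≡ 9 (mod 29)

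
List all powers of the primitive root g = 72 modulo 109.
72^1, 72^2, ..., 72^{108} mod 109: [72, 61, 32, 15, 99, 43, 44, 7, 68, 100, 6, 105, 39, 83, 90, 49, 40, 46, 42, 81, 55, 36, 85, 16, 62, 104, 76, 22, 58, 34, 50, 3, 107, 74, 96, 45, 79, 20, 23, 21, 95, 82, 18, 97, 8, 31, 52, 38, 11, 29, 17, 25, 56, 108, 37, 48, 77, 94, 10, 66, 65, 102, 41, 9, 103, 4, 70, 26, 19, 60, 69, 63, 67, 28, 54, 73, 24, 93, 47, 5, 33, 87, 51, 75, 59, 106, 2, 35, 13, 64, 30, 89, 86, 88, 14, 27, 91, 12, 101, 78, 57, 71, 98, 80, 92, 84, 53, 1]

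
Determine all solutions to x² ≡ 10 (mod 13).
The square roots of 10 mod 13 are 7 and 6. Verify: 7² = 49 ≡ 10 (mod 13)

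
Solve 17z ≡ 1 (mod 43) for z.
Since 43 is prime, by Fermat 17^(-1) ≡ 17^{41} ≡ 38 (mod 43). Verify: 17 × 38 = 646 ≡ 1 (mod 43)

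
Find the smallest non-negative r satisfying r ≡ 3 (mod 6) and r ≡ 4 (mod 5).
M = 6 × 5 = 30. M₁ = 5, y₁ ≡ 5 (mod 6). M₂ = 6, y₂ ≡ 1 (mod 5). r = 3×5×5 + 4×6×1 ≡ 9 (mod 30)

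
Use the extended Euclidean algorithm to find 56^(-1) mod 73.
Extended GCD: 56(30) + 73(-23) = 1. So 56^(-1) ≡ 30 mod 73. Verify: 56 × 30 = 1680 ≡ 1 mod 73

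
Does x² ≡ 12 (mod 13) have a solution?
By Euler's criterion: 12^{6} ≡ 1 (mod 13). Since this equals 1, 12 is a QR.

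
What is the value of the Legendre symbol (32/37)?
(32/37) = 32^{18} mod 37 = -1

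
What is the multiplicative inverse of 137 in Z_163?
Since 163 is prime, by Fermat 137^(-1) ≡ 137^{161} ≡ 94 (mod 163). Verify: 137 × 94 = 12878 ≡ 1 (mod 163)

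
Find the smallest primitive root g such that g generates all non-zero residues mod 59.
g = 2. Powers: [2, 4, 8, 16, 32, 5, ...] generates all 58 non-zero residues.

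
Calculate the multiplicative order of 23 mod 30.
Powers of 23 mod 30: 23^1≡23, 23^2≡19, 23^3≡17, 23^4≡1. So the order of 23 is 4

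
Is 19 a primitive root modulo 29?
ord_29(19) divides 28. For each prime q|28: 19^{14}≡28, 19^{4}≡24, none ≡ 1. So 19 has order 28 and is a primitive root mod 29.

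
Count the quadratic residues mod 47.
For prime 47, there are (p-1)/2 = (47-1)/2 = 23 quadratic residues (excluding 0).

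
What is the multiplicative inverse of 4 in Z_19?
Since 19 is prime, by Fermat 4^(-1) ≡ 4^{17} ≡ 5 mod 19. Verify: 4 × 5 = 20 ≡ 1 mod 19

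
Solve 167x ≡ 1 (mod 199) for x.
Since 199 is prime, by Fermat 167^(-1) ≡ 167^{197} ≡ 143 (mod 199). Verify: 167 × 143 = 23881 ≡ 1 (mod 199)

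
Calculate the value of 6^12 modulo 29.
By repeated squaring mod 29: 6^{1}≡6, 6^{2}≡7, 6^{4}≡20, 6^{8}≡23. Then 6^{12} = 6^{8+4} ≡ 23 × 20 ≡ 25 mod 29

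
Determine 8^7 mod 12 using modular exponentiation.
By repeated squaring (mod 12): 8^{1}≡8, 8^{2}≡4, 8^{4}≡4. Then 8^{7} = 8^{4+2+1} ≡ 4 × 4 × 8 ≡ 8 (mod 12)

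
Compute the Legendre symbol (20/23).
(20/23) = 20^{11} mod 23 = -1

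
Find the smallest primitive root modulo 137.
g = 3. For each prime q|136: 3^{68}≡136, 3^{8}≡122, none ≡ 1, so ord_137(3) = 136 and 3 is a primitive root.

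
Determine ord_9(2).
Powers of 2 mod 9: 2^1≡2, 2^2≡4, 2^3≡8, 2^4≡7, 2^5≡5, 2^6≡1. So the order of 2 is 6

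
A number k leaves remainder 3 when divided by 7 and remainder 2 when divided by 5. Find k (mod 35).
M = 7 × 5 = 35. M₁ = 5, y₁ ≡ 3 (mod 7). M₂ = 7, y₂ ≡ 3 (mod 5). k = 3×5×3 + 2×7×3 ≡ 17 (mod 35)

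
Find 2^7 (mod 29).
By repeated squaring (mod 29): 2^{1}≡2, 2^{2}≡4, 2^{4}≡16. Then 2^{7} = 2^{4+2+1} ≡ 16 × 4 × 2 ≡ 12 (mod 29)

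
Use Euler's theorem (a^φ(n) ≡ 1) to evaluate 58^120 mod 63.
By Euler: 58^{36} ≡ 1 (mod 63) since gcd(58, 63) = 1. 120 = 3×36 + 12. So 58^{120} ≡ 58^{12} ≡ 1 (mod 63)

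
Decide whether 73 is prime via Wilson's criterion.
(72)! mod 73 = 72. Since 72 ≡ -1 mod 73, 73 is prime.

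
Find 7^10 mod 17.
By repeated squaring mod 17: 7^{1}≡7, 7^{2}≡15, 7^{4}≡4, 7^{8}≡16. Then 7^{10} = 7^{8+2} ≡ 16 × 15 ≡ 2 mod 17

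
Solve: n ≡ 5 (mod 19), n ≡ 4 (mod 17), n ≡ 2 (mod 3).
M = 19 × 17 × 3 = 969. M₁ = 51, y₁ ≡ 3 (mod 19). M₂ = 57, y₂ ≡ 3 (mod 17). M₃ = 323, y₃ ≡ 2 (mod 3). n = 5×51×3 + 4×57×3 + 2×323×2 ≡ 803 (mod 969)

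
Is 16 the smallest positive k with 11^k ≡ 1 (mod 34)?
Powers of 11 mod 34: 11^1≡11, 11^2≡19, 11^3≡5, 11^4≡21, 11^5≡27, 11^6≡25, 11^7≡3, 11^8≡33, 11^9≡23, 11^10≡15, 11^11≡29, 11^12≡13, 11^13≡7, 11^14≡9, 11^15≡31, 11^16≡1. First k with 11^k≡1 is k=16. Yes, ord_34(11) = 16.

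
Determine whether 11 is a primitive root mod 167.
11^{83} ≡ 1 (mod 167) and 83 < 166, so ord_167(11) = 83 ≠ 166 and 11 is not a primitive root.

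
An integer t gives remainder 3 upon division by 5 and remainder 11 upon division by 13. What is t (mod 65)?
M = 5 × 13 = 65. M₁ = 13, y₁ ≡ 2 (mod 5). M₂ = 5, y₂ ≡ 8 (mod 13). t = 3×13×2 + 11×5×8 ≡ 63 (mod 65)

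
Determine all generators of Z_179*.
There are φ(178) = 88 primitive roots mod 179: {2, 6, 7, 8, 10, 11, 18, 21, 23, 24, 26, 28, 30, 32, 33, 34, 35, 37, 38, 40, 41, 44, 50, 53, 54, 55, 58, 62, 63, 69, 71, 72, 73, 78, 79, 84, 86, 90, 91, 92, 94, 96, 97, 98, 99, 102, 103, 104, 105, 109, 111, 112, 113, 114, 115, 118, 119, 120, 122, 123, 127, 128, 130, 131, 132, 133, 134, 136, 137, 140, 143, 148, 150, 152, 154, 157, 159, 160, 162, 163, 164, 165, 166, 167, 170, 174, 175, 176}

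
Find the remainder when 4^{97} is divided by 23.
By Fermat: 4^{22} ≡ 1 mod 23. 97 = 4×22 + 9. So 4^{97} ≡ 4^{9} ≡ 13 mod 23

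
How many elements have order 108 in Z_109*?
There are φ(109-1) = φ(108) = 36 primitive roots modulo 109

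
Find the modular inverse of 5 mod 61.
Since 61 is prime, by Fermat 5^(-1) ≡ 5^{59} ≡ 49 (mod 61). Verify: 5 × 49 = 245 ≡ 1 (mod 61)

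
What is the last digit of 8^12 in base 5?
Using Fermat: 8^{4} ≡ 1 (mod 5). 12 ≡ 0 (mod 4). So 8^{12} ≡ 8^{0} ≡ 1 (mod 5)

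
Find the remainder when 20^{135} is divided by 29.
By Fermat: 20^{28} ≡ 1 mod 29. 135 = 4×28 + 23. So 20^{135} ≡ 20^{23} ≡ 23 mod 29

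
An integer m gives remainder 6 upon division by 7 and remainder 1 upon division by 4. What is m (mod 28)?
M = 7 × 4 = 28. M₁ = 4, y₁ ≡ 2 (mod 7). M₂ = 7, y₂ ≡ 3 (mod 4). m = 6×4×2 + 1×7×3 ≡ 13 (mod 28)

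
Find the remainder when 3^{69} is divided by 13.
By Fermat: 3^{12} ≡ 1 (mod 13). 69 = 5×12 + 9. So 3^{69} ≡ 3^{9} ≡ 1 (mod 13)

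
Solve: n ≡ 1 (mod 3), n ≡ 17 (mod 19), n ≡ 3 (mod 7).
M = 3 × 19 × 7 = 399. M₁ = 133, y₁ ≡ 1 (mod 3). M₂ = 21, y₂ ≡ 10 (mod 19). M₃ = 57, y₃ ≡ 1 (mod 7). n = 1×133×1 + 17×21×10 + 3×57×1 ≡ 283 (mod 399)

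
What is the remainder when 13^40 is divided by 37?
Using Fermat: 13^{36} ≡ 1 mod 37. 40 ≡ 4 mod 36. So 13^{40} ≡ 13^{4} ≡ 34 mod 37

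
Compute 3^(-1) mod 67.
Since 67 is prime, by Fermat 3^(-1) ≡ 3^{65} ≡ 45 mod 67. Verify: 3 × 45 = 135 ≡ 1 mod 67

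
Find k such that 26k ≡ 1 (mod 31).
Since 31 is prime, by Fermat 26^(-1) ≡ 26^{29} ≡ 6 (mod 31). Verify: 26 × 6 = 156 ≡ 1 (mod 31)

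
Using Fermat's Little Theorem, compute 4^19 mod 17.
By Fermat: 4^{16} ≡ 1 mod 17. So 4^{19} = 4^{16} · 4^{3} ≡ 4^{3} ≡ 13 mod 17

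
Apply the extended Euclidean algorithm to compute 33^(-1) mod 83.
Extended GCD: 33(-5) + 83(2) = 1. So 33^(-1) ≡ -5 ≡ 78 (mod 83). Verify: 33 × 78 = 2574 ≡ 1 (mod 83)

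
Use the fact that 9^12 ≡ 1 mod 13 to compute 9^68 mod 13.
By Fermat: 9^{12} ≡ 1 mod 13. 68 = 5×12 + 8. So 9^{68} ≡ 9^{8} ≡ 3 mod 13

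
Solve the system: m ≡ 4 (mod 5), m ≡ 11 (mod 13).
M = 5 × 13 = 65. M₁ = 13, y₁ ≡ 2 (mod 5). M₂ = 5, y₂ ≡ 8 (mod 13). m = 4×13×2 + 11×5×8 ≡ 24 (mod 65)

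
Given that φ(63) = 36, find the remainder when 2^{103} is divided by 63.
By Euler: 2^{36} ≡ 1 (mod 63) since gcd(2, 63) = 1. 103 = 2×36 + 31. So 2^{103} ≡ 2^{31} ≡ 2 (mod 63)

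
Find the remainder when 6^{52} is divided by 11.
By Fermat: 6^{10} ≡ 1 mod 11. 52 = 5×10 + 2. So 6^{52} ≡ 6^{2} ≡ 3 mod 11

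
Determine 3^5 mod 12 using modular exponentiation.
By repeated squaring mod 12: 3^{1}≡3, 3^{2}≡9, 3^{4}≡9. Then 3^{5} = 3^{4+1} ≡ 9 × 3 ≡ 3 mod 12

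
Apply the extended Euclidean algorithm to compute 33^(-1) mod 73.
Extended GCD: 33(31) + 73(-14) = 1. So 33^(-1) ≡ 31 mod 73. Verify: 33 × 31 = 1023 ≡ 1 mod 73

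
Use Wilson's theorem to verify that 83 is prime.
(82)! mod 83 = 82. Since this equals -1 (mod 83), Wilson confirms 83 is prime.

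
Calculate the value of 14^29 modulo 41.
By repeated squaring mod 41: 14^{1}≡14, 14^{2}≡32, 14^{4}≡40, 14^{8}≡1, 14^{16}≡1. Then 14^{29} = 14^{16+8+4+1} ≡ 1 × 1 × 40 × 14 ≡ 27 mod 41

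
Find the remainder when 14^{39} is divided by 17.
By Fermat: 14^{16} ≡ 1 (mod 17). 39 = 2×16 + 7. So 14^{39} ≡ 14^{7} ≡ 6 (mod 17)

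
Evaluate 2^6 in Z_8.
By repeated squaring mod 8: 2^{1}≡2, 2^{2}≡4, 2^{4}≡0. Then 2^{6} = 2^{4+2} ≡ 0 × 4 ≡ 0 mod 8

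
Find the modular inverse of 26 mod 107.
Since 107 is prime, by Fermat 26^(-1) ≡ 26^{105} ≡ 70 (mod 107). Verify: 26 × 70 = 1820 ≡ 1 (mod 107)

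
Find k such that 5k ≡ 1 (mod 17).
Since 17 is prime, by Fermat 5^(-1) ≡ 5^{15} ≡ 7 (mod 17). Verify: 5 × 7 = 35 ≡ 1 (mod 17)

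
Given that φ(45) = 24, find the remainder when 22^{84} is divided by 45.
By Euler: 22^{24} ≡ 1 (mod 45) since gcd(22, 45) = 1. 84 = 3×24 + 12. So 22^{84} ≡ 22^{12} ≡ 1 (mod 45)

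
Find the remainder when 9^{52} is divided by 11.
By Fermat: 9^{10} ≡ 1 (mod 11). 52 = 5×10 + 2. So 9^{52} ≡ 9^{2} ≡ 4 (mod 11)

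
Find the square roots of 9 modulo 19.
The square roots of 9 mod 19 are 16 and 3. Verify: 16² = 256 ≡ 9 (mod 19)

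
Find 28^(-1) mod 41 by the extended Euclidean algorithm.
Extended GCD: 28(-19) + 41(13) = 1. So 28^(-1) ≡ -19 ≡ 22 mod 41. Verify: 28 × 22 = 616 ≡ 1 mod 41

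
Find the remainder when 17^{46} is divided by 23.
By Fermat: 17^{22} ≡ 1 mod 23. 46 = 2×22 + 2. So 17^{46} ≡ 17^{2} ≡ 13 mod 23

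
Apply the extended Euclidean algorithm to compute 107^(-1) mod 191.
Extended GCD: 107(25) + 191(-14) = 1. So 107^(-1) ≡ 25 mod 191. Verify: 107 × 25 = 2675 ≡ 1 mod 191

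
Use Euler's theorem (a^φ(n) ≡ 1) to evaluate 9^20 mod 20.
By Euler: 9^{8} ≡ 1 mod 20 since gcd(9, 20) = 1. 20 = 2×8 + 4. So 9^{20} ≡ 9^{4} ≡ 1 mod 20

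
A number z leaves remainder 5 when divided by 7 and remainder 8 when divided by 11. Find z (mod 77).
M = 7 × 11 = 77. M₁ = 11, y₁ ≡ 2 (mod 7). M₂ = 7, y₂ ≡ 8 (mod 11). z = 5×11×2 + 8×7×8 ≡ 19 (mod 77)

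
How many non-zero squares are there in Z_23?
For prime 23, there are (p-1)/2 = (23-1)/2 = 11 quadratic residues (excluding 0).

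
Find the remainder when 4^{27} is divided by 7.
By Fermat: 4^{6} ≡ 1 (mod 7). 27 = 4×6 + 3. So 4^{27} ≡ 4^{3} ≡ 1 (mod 7)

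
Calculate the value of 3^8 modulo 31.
By repeated squaring (mod 31): 3^{1}≡3, 3^{2}≡9, 3^{4}≡19, 3^{8}≡20. So 3^{8} ≡ 20 (mod 31)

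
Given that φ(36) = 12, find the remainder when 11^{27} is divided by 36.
By Euler: 11^{12} ≡ 1 mod 36 since gcd(11, 36) = 1. 27 = 2×12 + 3. So 11^{27} ≡ 11^{3} ≡ 35 mod 36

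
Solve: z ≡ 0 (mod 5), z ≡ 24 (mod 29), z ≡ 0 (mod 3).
M = 5 × 29 × 3 = 435. M₁ = 87, y₁ ≡ 3 (mod 5). M₂ = 15, y₂ ≡ 2 (mod 29). M₃ = 145, y₃ ≡ 1 (mod 3). z = 0×87×3 + 24×15×2 + 0×145×1 ≡ 285 (mod 435)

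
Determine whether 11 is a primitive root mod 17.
ord_17(11) divides 16. For each prime q|16: 11^{8}≡16, none ≡ 1. So 11 has order 16 and is a primitive root mod 17.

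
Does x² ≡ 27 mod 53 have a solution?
By Euler's criterion: 27^{26} ≡ 52 mod 53. Since this equals -1 (≡ 52), 27 is not a QR.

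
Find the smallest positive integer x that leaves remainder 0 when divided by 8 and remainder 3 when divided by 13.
M = 8 × 13 = 104. M₁ = 13, y₁ ≡ 5 (mod 8). M₂ = 8, y₂ ≡ 5 (mod 13). x = 0×13×5 + 3×8×5 ≡ 16 (mod 104)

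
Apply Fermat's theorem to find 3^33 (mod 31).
By Fermat: 3^{30} ≡ 1 (mod 31). So 3^{33} = 3^{30} · 3^{3} ≡ 3^{3} ≡ 27 (mod 31)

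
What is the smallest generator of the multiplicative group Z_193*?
g = 5. For each prime q|192: 5^{96}≡192, 5^{64}≡84, none ≡ 1, so ord_193(5) = 192 and 5 is a primitive root.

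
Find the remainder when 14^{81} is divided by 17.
By Fermat: 14^{16} ≡ 1 (mod 17). 81 = 5×16 + 1. So 14^{81} ≡ 14^{1} ≡ 14 (mod 17)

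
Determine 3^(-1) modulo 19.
Since 19 is prime, by Fermat 3^(-1) ≡ 3^{17} ≡ 13 (mod 19). Verify: 3 × 13 = 39 ≡ 1 (mod 19)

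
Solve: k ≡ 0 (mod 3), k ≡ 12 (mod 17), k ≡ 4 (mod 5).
M = 3 × 17 × 5 = 255. M₁ = 85, y₁ ≡ 1 (mod 3). M₂ = 15, y₂ ≡ 8 (mod 17). M₃ = 51, y₃ ≡ 1 (mod 5). k = 0×85×1 + 12×15×8 + 4×51×1 ≡ 114 (mod 255)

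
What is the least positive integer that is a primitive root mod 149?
g = 2. For each prime q|148: 2^{74}≡148, 2^{4}≡16, none ≡ 1, so ord_149(2) = 148 and 2 is a primitive root.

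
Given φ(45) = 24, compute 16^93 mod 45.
By Euler: 16^{24} ≡ 1 mod 45 since gcd(16, 45) = 1. 93 = 3×24 + 21. So 16^{93} ≡ 16^{21} ≡ 1 mod 45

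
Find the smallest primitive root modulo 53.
g = 2. For each prime q|52: 2^{26}≡52, 2^{4}≡16, none ≡ 1, so ord_53(2) = 52 and 2 is a primitive root.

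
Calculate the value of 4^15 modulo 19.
By repeated squaring (mod 19): 4^{1}≡4, 4^{2}≡16, 4^{4}≡9, 4^{8}≡5. Then 4^{15} = 4^{8+4+2+1} ≡ 5 × 9 × 16 × 4 ≡ 11 (mod 19)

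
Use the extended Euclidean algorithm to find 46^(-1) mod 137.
Extended GCD: 46(3) + 137(-1) = 1. So 46^(-1) ≡ 3 mod 137. Verify: 46 × 3 = 138 ≡ 1 mod 137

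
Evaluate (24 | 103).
(24/103) = 24^{51} mod 103 = -1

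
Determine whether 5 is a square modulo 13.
By Euler's criterion: 5^{6} ≡ 12 mod 13. Since this equals -1 (≡ 12), 5 is not a QR.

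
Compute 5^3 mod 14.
5^{3} = 125 ≡ 13 (mod 14)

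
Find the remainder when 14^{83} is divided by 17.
By Fermat: 14^{16} ≡ 1 (mod 17). 83 = 5×16 + 3. So 14^{83} ≡ 14^{3} ≡ 7 (mod 17)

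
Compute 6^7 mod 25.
By repeated squaring (mod 25): 6^{1}≡6, 6^{2}≡11, 6^{4}≡21. Then 6^{7} = 6^{4+2+1} ≡ 21 × 11 × 6 ≡ 11 (mod 25)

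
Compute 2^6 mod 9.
By repeated squaring mod 9: 2^{1}≡2, 2^{2}≡4, 2^{4}≡7. Then 2^{6} = 2^{4+2} ≡ 7 × 4 ≡ 1 mod 9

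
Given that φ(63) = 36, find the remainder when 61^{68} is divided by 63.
By Euler: 61^{36} ≡ 1 mod 63 since gcd(61, 63) = 1. 68 = 1×36 + 32. So 61^{68} ≡ 61^{32} ≡ 4 mod 63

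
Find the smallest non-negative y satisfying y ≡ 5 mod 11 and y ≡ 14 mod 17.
M = 11 × 17 = 187. M₁ = 17, y₁ ≡ 2 mod 11. M₂ = 11, y₂ ≡ 14 mod 17. y = 5×17×2 + 14×11×14 ≡ 82 mod 187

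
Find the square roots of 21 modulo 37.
The square roots of 21 mod 37 are 13 and 24. Verify: 13² = 169 ≡ 21 (mod 37)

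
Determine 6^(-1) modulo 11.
Since 11 is prime, by Fermat 6^(-1) ≡ 6^{9} ≡ 2 (mod 11). Verify: 6 × 2 = 12 ≡ 1 (mod 11)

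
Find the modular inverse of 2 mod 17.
Since 17 is prime, by Fermat 2^(-1) ≡ 2^{15} ≡ 9 (mod 17). Verify: 2 × 9 = 18 ≡ 1 (mod 17)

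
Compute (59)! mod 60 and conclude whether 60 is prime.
(59)! mod 60 = 0. Since 0 ≢ -1 (mod 60), 60 is not prime.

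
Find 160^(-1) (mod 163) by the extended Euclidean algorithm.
Extended GCD: 160(54) + 163(-53) = 1. So 160^(-1) ≡ 54 (mod 163). Verify: 160 × 54 = 8640 ≡ 1 (mod 163)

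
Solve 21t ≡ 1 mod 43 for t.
Since 43 is prime, by Fermat 21^(-1) ≡ 21^{41} ≡ 41 mod 43. Verify: 21 × 41 = 861 ≡ 1 mod 43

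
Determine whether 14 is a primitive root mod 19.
ord_19(14) divides 18. For each prime q|18: 14^{9}≡18, 14^{6}≡7, none ≡ 1. So 14 has order 18 and is a primitive root mod 19.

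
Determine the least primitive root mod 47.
g = 5. For each prime q|46: 5^{23}≡46, 5^{2}≡25, none ≡ 1, so ord_47(5) = 46 and 5 is a primitive root.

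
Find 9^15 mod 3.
By repeated squaring mod 3: 9^{1}≡0, 9^{2}≡0, 9^{4}≡0, 9^{8}≡0. Then 9^{15} = 9^{8+4+2+1} ≡ 0 × 0 × 0 × 0 ≡ 0 mod 3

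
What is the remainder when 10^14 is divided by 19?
By repeated squaring mod 19: 10^{1}≡10, 10^{2}≡5, 10^{4}≡6, 10^{8}≡17. Then 10^{14} = 10^{8+4+2} ≡ 17 × 6 × 5 ≡ 16 mod 19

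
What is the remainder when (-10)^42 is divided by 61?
By repeated squaring (mod 61): (-10)^{1}≡51, (-10)^{2}≡39, (-10)^{4}≡57, (-10)^{8}≡16, (-10)^{16}≡12, (-10)^{32}≡22. Then (-10)^{42} = (-10)^{32+8+2} ≡ 22 × 16 × 39 ≡ 3 (mod 61)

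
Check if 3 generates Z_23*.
3^{11} ≡ 1 mod 23 and 11 < 22, so ord_23(3) = 11 ≠ 22 and 3 is not a primitive root.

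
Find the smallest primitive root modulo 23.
g = 5. Powers: [5, 2, 10, 4, 20, 8, 17, ...] generates all 22 non-zero residues.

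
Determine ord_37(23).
Powers of 23 mod 37: 23^1≡23, 23^2≡11, 23^3≡31, 23^4≡10, 23^5≡8, 23^6≡36, 23^7≡14, 23^8≡26, 23^9≡6, 23^10≡27, 23^11≡29, 23^12≡1. Order = 12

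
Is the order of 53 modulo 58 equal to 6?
Powers of 53 mod 58: 53^1≡53, 53^2≡25, 53^3≡49, 53^4≡45, 53^5≡7, 53^6≡23, 53^7≡1. 53^6≡23≢1, so ord ≠ 6. No, the actual order is 7.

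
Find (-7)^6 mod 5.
Using Fermat: (-7)^{4} ≡ 1 mod 5. 6 ≡ 2 mod 4. So (-7)^{6} ≡ (-7)^{2} ≡ 4 mod 5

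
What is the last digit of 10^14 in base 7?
Using Fermat: 10^{6} ≡ 1 mod 7. 14 ≡ 2 mod 6. So 10^{14} ≡ 10^{2} ≡ 2 mod 7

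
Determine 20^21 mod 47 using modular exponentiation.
By repeated squaring (mod 47): 20^{1}≡20, 20^{2}≡24, 20^{4}≡12, 20^{8}≡3, 20^{16}≡9. Then 20^{21} = 20^{16+4+1} ≡ 9 × 12 × 20 ≡ 45 (mod 47)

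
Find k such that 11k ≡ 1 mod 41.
Since 41 is prime, by Fermat 11^(-1) ≡ 11^{39} ≡ 15 mod 41. Verify: 11 × 15 = 165 ≡ 1 mod 41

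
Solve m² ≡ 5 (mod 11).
The square roots of 5 mod 11 are 4 and 7. Verify: 4² = 16 ≡ 5 (mod 11)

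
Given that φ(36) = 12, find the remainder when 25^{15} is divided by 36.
By Euler: 25^{12} ≡ 1 (mod 36) since gcd(25, 36) = 1. 15 = 1×12 + 3. So 25^{15} ≡ 25^{3} ≡ 1 (mod 36)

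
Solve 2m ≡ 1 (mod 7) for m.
Since 7 is prime, by Fermat 2^(-1) ≡ 2^{5} ≡ 4 (mod 7). Verify: 2 × 4 = 8 ≡ 1 (mod 7)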